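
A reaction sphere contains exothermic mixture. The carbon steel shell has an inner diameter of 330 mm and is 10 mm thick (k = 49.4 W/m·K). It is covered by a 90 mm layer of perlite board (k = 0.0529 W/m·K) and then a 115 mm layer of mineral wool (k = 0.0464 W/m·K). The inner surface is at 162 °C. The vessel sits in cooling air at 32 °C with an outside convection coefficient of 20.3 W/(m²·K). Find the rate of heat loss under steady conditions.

Q ≈ 26.5 W

Radial (spherical) resistances in series:
R_carbon steel shell = (1/0.165 − 1/0.175)/(4π×49.4) = 5.579×10^-4 K/W
R_perlite board = (1/0.175 − 1/0.265)/(4π×0.0529) = 2.919 K/W
R_mineral wool = (1/0.265 − 1/0.38)/(4π×0.0464) = 1.959 K/W
R_outer film = 1/(h·4πr_o²) = 1/(20.3×4π×0.38²) = 0.02715 K/W
R_total = 4.906 K/W
Q = ΔT/R_total = 130/4.906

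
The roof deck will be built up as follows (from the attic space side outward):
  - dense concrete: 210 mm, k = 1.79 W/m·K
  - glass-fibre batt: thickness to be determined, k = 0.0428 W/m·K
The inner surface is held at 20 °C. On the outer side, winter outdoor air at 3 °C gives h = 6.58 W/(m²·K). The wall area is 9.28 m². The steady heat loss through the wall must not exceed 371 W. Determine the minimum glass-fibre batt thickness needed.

L ≈ 6.67 mm

Using the resistance-network approach (series):
R_dense concrete = L/(kA) = 0.21/(1.79×9.28) = 0.01264 K/W
R_outer film = 1/(h_o·A) = 1/(6.58×9.28) = 0.01638 K/W
Sum of the known resistances R_other = 0.02902 K/W
Required total resistance R_tot = ΔT/Q_allow = 17/371 = 0.04582 K/W
R_glass-fibre batt = R_tot − R_other = 0.0168 K/W
L = R·k·A = 0.0168×0.0428×9.28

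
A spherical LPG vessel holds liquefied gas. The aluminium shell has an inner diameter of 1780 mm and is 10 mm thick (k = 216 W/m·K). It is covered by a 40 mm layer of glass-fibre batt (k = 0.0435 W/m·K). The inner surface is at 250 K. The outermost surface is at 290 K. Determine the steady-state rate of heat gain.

Q ≈ 462 W

For a spherical shell R = (1/r₁ − 1/r₂)/(4πk); film R = 1/(h·4πr²). In series:
R_aluminium shell = (1/0.89 − 1/0.9)/(4π×216) = 4.599×10^-6 K/W
R_glass-fibre batt = (1/0.9 − 1/0.94)/(4π×0.0435) = 0.08649 K/W
R_total = 0.0865 K/W
Q = ΔT/R_total = 40/0.0865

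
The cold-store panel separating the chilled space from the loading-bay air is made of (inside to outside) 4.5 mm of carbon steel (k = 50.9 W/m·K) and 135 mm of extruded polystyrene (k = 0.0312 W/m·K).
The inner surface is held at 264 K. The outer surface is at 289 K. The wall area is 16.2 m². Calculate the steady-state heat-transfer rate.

Thermal resistances in series:
R_carbon steel = L/(kA) = 0.0045/(50.9×16.2) = 5.457×10^-6 K/W
R_extruded polystyrene = L/(kA) = 0.135/(0.0312×16.2) = 0.2671 K/W
R_total = 0.2671 K/W
Q = ΔT / R_total = 25 / 0.2671

Q ≈ 93.6 W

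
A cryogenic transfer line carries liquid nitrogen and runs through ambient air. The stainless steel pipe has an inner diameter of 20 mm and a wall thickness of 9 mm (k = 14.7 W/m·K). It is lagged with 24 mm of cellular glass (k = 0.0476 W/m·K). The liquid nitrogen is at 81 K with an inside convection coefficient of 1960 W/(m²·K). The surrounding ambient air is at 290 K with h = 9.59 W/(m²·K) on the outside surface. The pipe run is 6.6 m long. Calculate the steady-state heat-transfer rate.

Radial resistances (cylindrical: R_cond = ln(r_o/r_i)/(2πkL), R_conv = 1/(h·2πrL)):
R_inner film = 1/(h_i·2πr₁L) = 1/(1960×2π×0.01×6.6) = 0.00123 K/W
R_stainless steel pipe wall = ln(19/10)/(2π×14.7×6.6) = 0.001053 K/W
R_cellular glass = ln(43/19)/(2π×0.0476×6.6) = 0.4138 K/W
R_outer film = 1/(h_o·2πr_oL) = 1/(9.59×2π×0.043×6.6) = 0.05848 K/W
R_total = 0.4745 K/W
Q = ΔT/R_total = 209/0.4745

Q ≈ 440 W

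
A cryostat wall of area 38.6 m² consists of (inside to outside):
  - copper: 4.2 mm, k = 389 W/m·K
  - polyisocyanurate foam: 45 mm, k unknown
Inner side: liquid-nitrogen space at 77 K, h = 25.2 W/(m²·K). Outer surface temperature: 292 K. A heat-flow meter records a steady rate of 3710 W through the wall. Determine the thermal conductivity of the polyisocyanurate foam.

k ≈ 0.0205 W/(m·K)

Treating each layer as a thermal resistance in series:
R_inner film = 1/(h_i·A) = 1/(25.2×38.6) = 0.001028 K/W
R_copper = L/(kA) = 0.0042/(389×38.6) = 2.797×10^-7 K/W
Sum of known resistances R_other = 0.001028 K/W
Total R = ΔT/Q = 215/3710 = 0.05795 K/W
R_polyisocyanurate foam = R_total − R_other = 0.05692 K/W
k = L/(R·A) = 0.045/(0.05692×38.6)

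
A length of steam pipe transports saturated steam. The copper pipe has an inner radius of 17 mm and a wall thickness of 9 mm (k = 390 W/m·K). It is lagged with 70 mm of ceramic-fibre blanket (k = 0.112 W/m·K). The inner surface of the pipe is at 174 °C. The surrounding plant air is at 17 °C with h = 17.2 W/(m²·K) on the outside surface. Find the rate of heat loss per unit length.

Per-layer cylindrical resistances, series-summed:
R_copper pipe wall = ln(26/17)/(2π×390×1) = 1.734×10^-4 K/W
R_ceramic-fibre blanket = ln(96/26)/(2π×0.112×1) = 1.856 K/W
R_outer film = 1/(h_o·2πr_oL) = 1/(17.2×2π×0.096×1) = 0.09639 K/W
R_total = 1.953 K/W
Q = ΔT/R_total = 157/1.953

q′ ≈ 80.4 W/m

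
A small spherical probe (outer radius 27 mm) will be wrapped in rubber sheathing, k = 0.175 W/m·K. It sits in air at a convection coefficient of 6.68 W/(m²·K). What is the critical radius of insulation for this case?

r_cr ≈ 52.4 mm

For a sphere r_cr = 2k/h = 2×0.175/6.68
r_cr = 52.4 mm; since the bare radius (27 mm) is below r_cr, adding a thin layer of insulation will *increase* heat loss.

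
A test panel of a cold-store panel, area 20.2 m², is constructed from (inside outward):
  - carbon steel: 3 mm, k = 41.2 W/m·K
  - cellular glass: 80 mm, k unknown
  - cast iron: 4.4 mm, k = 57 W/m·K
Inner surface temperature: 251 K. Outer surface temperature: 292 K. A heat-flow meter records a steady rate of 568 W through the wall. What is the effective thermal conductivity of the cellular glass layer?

Using the resistance-network approach (series):
R_carbon steel = L/(kA) = 0.003/(41.2×20.2) = 3.605×10^-6 K/W
R_cast iron = L/(kA) = 0.0044/(57×20.2) = 3.821×10^-6 K/W
Sum of known resistances R_other = 7.426×10^-6 K/W
Total R = ΔT/Q = 41/568 = 0.07218 K/W
R_cellular glass = R_total − R_other = 0.07218 K/W
k = L/(R·A) = 0.08/(0.07218×20.2)

k ≈ 0.0549 W/(m·K)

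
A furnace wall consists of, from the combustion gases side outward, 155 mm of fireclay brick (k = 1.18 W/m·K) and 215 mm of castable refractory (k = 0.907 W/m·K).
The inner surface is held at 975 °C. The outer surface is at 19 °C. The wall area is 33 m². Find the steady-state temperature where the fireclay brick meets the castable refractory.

T ≈ 634 °C

Series thermal resistances:
R_fireclay brick = L/(kA) = 0.155/(1.18×33) = 0.00398 K/W
R_castable refractory = L/(kA) = 0.215/(0.907×33) = 0.007183 K/W
R_total = 0.01116 K/W;  Q = ΔT/R_total = 956/0.01116 = 85630 W
T_interface = T_inner − Q·ΣR(inner→interface) = 975 − 85600×0.00398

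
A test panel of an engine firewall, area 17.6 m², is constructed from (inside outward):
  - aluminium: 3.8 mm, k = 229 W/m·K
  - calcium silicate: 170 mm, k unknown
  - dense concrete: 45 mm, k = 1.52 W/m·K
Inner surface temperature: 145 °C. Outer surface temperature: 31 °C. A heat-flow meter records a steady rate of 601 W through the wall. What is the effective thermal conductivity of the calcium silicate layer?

k ≈ 0.0514 W/(m·K)

Using the resistance-network approach (series):
R_aluminium = L/(kA) = 0.0038/(229×17.6) = 9.428×10^-7 K/W
R_dense concrete = L/(kA) = 0.045/(1.52×17.6) = 0.001682 K/W
Sum of known resistances R_other = 0.001683 K/W
Total R = ΔT/Q = 114/601 = 0.1897 K/W
R_calcium silicate = R_total − R_other = 0.188 K/W
k = L/(R·A) = 0.17/(0.188×17.6)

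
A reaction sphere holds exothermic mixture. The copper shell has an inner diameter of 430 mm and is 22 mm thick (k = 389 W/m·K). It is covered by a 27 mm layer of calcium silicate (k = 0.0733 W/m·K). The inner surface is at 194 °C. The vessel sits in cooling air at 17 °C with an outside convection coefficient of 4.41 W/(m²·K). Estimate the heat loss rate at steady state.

Each spherical layer contributes R = (1/r_i − 1/r_o)/(4πk):
R_copper shell = (1/0.215 − 1/0.237)/(4π×389) = 8.832×10^-5 K/W
R_calcium silicate = (1/0.237 − 1/0.264)/(4π×0.0733) = 0.4685 K/W
R_outer film = 1/(h·4πr_o²) = 1/(4.41×4π×0.264²) = 0.2589 K/W
R_total = 0.7275 K/W
Q = ΔT/R_total = 177/0.7275

Q ≈ 243 W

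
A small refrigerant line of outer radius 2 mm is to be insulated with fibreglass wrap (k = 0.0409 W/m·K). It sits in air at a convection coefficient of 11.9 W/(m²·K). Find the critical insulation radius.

For a cylinder r_cr = k/h = 0.0409/11.9
r_cr = 3.44 mm; since the bare radius (2 mm) is below r_cr, adding a thin layer of insulation will *increase* heat loss.

r_cr ≈ 3.44 mm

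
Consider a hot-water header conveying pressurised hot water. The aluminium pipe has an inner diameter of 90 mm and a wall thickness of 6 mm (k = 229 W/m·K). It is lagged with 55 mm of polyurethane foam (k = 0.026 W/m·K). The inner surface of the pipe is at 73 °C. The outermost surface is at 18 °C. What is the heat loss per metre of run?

q′ ≈ 12.3 W/m

Treating each annulus and film as a series resistance:
R_aluminium pipe wall = ln(51/45)/(2π×229×1) = 8.699×10^-5 K/W
R_polyurethane foam = ln(106/51)/(2π×0.026×1) = 4.478 K/W
R_total = 4.479 K/W
Q = ΔT/R_total = 55/4.479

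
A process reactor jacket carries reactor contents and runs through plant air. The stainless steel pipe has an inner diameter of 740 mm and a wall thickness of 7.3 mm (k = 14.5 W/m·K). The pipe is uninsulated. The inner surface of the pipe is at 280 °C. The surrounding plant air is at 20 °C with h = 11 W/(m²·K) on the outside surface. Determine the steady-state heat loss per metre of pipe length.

Treating each annulus and film as a series resistance:
R_stainless steel pipe wall = ln(377.3/370)/(2π×14.5×1) = 2.144×10^-4 K/W
R_outer film = 1/(h_o·2πr_oL) = 1/(11×2π×0.3773×1) = 0.03835 K/W
R_total = 0.03856 K/W
Q = ΔT/R_total = 260/0.03856

q′ ≈ 6740 W/m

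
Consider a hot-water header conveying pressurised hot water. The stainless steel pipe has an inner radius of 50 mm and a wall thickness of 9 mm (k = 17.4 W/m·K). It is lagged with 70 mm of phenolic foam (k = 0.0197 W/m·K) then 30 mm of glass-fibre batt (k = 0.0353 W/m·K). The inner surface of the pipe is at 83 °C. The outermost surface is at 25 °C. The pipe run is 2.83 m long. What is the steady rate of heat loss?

Q ≈ 22.6 W

For a radial system each layer contributes R = ln(r_out/r_in)/(2πkL); films add R = 1/(hA).
R_stainless steel pipe wall = ln(59/50)/(2π×17.4×2.83) = 5.35×10^-4 K/W
R_phenolic foam = ln(129/59)/(2π×0.0197×2.83) = 2.233 K/W
R_glass-fibre batt = ln(159/129)/(2π×0.0353×2.83) = 0.3331 K/W
R_total = 2.567 K/W
Q = ΔT/R_total = 58/2.567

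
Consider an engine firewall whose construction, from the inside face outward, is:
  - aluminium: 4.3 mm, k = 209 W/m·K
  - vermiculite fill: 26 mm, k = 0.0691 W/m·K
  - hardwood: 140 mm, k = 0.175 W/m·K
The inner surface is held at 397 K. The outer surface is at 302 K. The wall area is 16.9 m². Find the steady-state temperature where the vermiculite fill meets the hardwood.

T ≈ 367 K

Model the wall as resistances in series:
R_aluminium = L/(kA) = 0.0043/(209×16.9) = 1.217×10^-6 K/W
R_vermiculite fill = L/(kA) = 0.026/(0.0691×16.9) = 0.02226 K/W
R_hardwood = L/(kA) = 0.14/(0.175×16.9) = 0.04734 K/W
R_total = 0.0696 K/W;  Q = ΔT/R_total = 95/0.0696 = 1365 W
T_interface = T_inner − Q·ΣR(inner→interface) = 397 − 1360×0.02227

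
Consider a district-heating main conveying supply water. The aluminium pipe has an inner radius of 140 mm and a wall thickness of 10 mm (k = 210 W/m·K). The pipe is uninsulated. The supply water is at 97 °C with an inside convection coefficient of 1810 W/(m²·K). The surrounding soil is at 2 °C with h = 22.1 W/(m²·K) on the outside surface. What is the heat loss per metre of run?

Cylindrical conduction, so R = ln(r₂/r₁)/(2πkL) per layer, in series:
R_inner film = 1/(h_i·2πr₁L) = 1/(1810×2π×0.14×1) = 6.281×10^-4 K/W
R_aluminium pipe wall = ln(150/140)/(2π×210×1) = 5.229×10^-5 K/W
R_outer film = 1/(h_o·2πr_oL) = 1/(22.1×2π×0.15×1) = 0.04801 K/W
R_total = 0.04869 K/W
Q = ΔT/R_total = 95/0.04869

q′ ≈ 1950 W/m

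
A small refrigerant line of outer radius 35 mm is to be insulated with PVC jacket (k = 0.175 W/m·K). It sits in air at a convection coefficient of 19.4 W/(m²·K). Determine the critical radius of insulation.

For a cylinder r_cr = k/h = 0.175/19.4
r_cr = 9.02 mm; since the bare radius (35 mm) is above r_cr, any added insulation will reduce heat loss.

r_cr ≈ 9.02 mm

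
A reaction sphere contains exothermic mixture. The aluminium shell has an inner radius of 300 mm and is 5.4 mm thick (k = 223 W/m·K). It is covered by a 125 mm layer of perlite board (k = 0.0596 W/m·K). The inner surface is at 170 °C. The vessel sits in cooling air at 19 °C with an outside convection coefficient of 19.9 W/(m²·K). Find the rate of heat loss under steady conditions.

Q ≈ 117 W

Spherical conduction: R = (1/r_in − 1/r_out)/(4πk) per layer; series-sum.
R_aluminium shell = (1/0.3 − 1/0.3054)/(4π×223) = 2.103×10^-5 K/W
R_perlite board = (1/0.3054 − 1/0.4304)/(4π×0.0596) = 1.27 K/W
R_outer film = 1/(h·4πr_o²) = 1/(19.9×4π×0.4304²) = 0.02159 K/W
R_total = 1.291 K/W
Q = ΔT/R_total = 151/1.291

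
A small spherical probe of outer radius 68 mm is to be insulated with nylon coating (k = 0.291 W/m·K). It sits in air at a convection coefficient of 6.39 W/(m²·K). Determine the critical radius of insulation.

r_cr ≈ 91.1 mm

For a sphere r_cr = 2k/h = 2×0.291/6.39
r_cr = 91.1 mm; since the bare radius (68 mm) is below r_cr, adding a thin layer of insulation will *increase* heat loss.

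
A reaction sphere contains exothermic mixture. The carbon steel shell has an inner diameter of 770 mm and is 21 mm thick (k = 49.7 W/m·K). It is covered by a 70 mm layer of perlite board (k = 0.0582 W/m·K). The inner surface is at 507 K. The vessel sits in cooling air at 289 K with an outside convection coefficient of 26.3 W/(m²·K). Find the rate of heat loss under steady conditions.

Q ≈ 428 W

Spherical conduction: R = (1/r_in − 1/r_out)/(4πk) per layer; series-sum.
R_carbon steel shell = (1/0.385 − 1/0.406)/(4π×49.7) = 2.151×10^-4 K/W
R_perlite board = (1/0.406 − 1/0.476)/(4π×0.0582) = 0.4953 K/W
R_outer film = 1/(h·4πr_o²) = 1/(26.3×4π×0.476²) = 0.01335 K/W
R_total = 0.5088 K/W
Q = ΔT/R_total = 218/0.5088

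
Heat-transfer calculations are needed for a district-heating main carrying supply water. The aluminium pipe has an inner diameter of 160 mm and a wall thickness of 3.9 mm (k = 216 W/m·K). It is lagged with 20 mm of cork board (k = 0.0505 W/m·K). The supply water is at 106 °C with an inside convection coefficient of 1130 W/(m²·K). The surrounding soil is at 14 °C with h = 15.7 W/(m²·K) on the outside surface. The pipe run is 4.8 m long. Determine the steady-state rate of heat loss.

Q ≈ 571 W

Per-layer cylindrical resistances, series-summed:
R_inner film = 1/(h_i·2πr₁L) = 1/(1130×2π×0.08×4.8) = 3.668×10^-4 K/W
R_aluminium pipe wall = ln(83.9/80)/(2π×216×4.8) = 7.307×10^-6 K/W
R_cork board = ln(103.9/83.9)/(2π×0.0505×4.8) = 0.1404 K/W
R_outer film = 1/(h_o·2πr_oL) = 1/(15.7×2π×0.1039×4.8) = 0.02033 K/W
R_total = 0.1611 K/W
Q = ΔT/R_total = 92/0.1611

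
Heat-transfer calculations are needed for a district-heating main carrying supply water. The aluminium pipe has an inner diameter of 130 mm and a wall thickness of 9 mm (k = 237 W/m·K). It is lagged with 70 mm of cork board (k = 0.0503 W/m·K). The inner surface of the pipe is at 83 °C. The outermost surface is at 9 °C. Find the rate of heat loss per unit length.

For a radial system each layer contributes R = ln(r_out/r_in)/(2πkL); films add R = 1/(hA).
R_aluminium pipe wall = ln(74/65)/(2π×237×1) = 8.708×10^-5 K/W
R_cork board = ln(144/74)/(2π×0.0503×1) = 2.107 K/W
R_total = 2.107 K/W
Q = ΔT/R_total = 74/2.107

q′ ≈ 35.1 W/m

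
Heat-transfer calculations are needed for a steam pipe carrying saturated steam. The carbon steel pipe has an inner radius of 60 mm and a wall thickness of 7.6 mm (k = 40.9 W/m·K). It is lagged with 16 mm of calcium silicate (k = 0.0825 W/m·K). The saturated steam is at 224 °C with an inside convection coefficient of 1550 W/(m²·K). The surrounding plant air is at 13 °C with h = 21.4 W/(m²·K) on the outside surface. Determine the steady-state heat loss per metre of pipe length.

For a radial system each layer contributes R = ln(r_out/r_in)/(2πkL); films add R = 1/(hA).
R_inner film = 1/(h_i·2πr₁L) = 1/(1550×2π×0.06×1) = 0.001711 K/W
R_carbon steel pipe wall = ln(67.6/60)/(2π×40.9×1) = 4.641×10^-4 K/W
R_calcium silicate = ln(83.6/67.6)/(2π×0.0825×1) = 0.4098 K/W
R_outer film = 1/(h_o·2πr_oL) = 1/(21.4×2π×0.0836×1) = 0.08896 K/W
R_total = 0.501 K/W
Q = ΔT/R_total = 211/0.501

q′ ≈ 421 W/m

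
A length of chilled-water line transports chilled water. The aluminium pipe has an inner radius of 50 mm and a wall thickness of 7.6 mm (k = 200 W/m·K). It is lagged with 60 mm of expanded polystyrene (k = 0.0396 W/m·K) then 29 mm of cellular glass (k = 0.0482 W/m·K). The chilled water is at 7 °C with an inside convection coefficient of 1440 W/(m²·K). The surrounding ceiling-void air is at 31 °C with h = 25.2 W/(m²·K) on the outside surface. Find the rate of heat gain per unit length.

q′ ≈ 6.59 W/m

Treating each annulus and film as a series resistance:
R_inner film = 1/(h_i·2πr₁L) = 1/(1440×2π×0.05×1) = 0.00221 K/W
R_aluminium pipe wall = ln(57.6/50)/(2π×200×1) = 1.126×10^-4 K/W
R_expanded polystyrene = ln(117.6/57.6)/(2π×0.0396×1) = 2.869 K/W
R_cellular glass = ln(146.6/117.6)/(2π×0.0482×1) = 0.7278 K/W
R_outer film = 1/(h_o·2πr_oL) = 1/(25.2×2π×0.1466×1) = 0.04308 K/W
R_total = 3.642 K/W
Q = ΔT/R_total = 24/3.642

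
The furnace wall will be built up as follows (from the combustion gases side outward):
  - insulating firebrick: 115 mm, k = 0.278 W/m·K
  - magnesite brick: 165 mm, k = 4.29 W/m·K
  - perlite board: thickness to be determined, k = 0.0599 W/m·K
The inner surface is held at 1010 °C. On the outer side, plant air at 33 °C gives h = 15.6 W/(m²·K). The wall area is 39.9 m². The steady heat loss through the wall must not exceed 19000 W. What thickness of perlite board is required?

Series thermal resistances:
R_insulating firebrick = L/(kA) = 0.115/(0.278×39.9) = 0.01037 K/W
R_magnesite brick = L/(kA) = 0.165/(4.29×39.9) = 9.639×10^-4 K/W
R_outer film = 1/(h_o·A) = 1/(15.6×39.9) = 0.001607 K/W
Sum of the known resistances R_other = 0.01294 K/W
Required total resistance R_tot = ΔT/Q_allow = 977/19000 = 0.05142 K/W
R_perlite board = R_tot − R_other = 0.03848 K/W
L = R·k·A = 0.03848×0.0599×39.9

L ≈ 92 mm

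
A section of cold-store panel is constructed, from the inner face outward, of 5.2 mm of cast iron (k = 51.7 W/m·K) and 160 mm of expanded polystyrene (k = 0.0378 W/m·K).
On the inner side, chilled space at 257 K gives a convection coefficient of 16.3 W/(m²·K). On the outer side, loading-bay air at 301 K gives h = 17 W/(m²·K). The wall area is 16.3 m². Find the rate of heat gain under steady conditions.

Q ≈ 165 W

Series thermal resistances:
R_inner film = 1/(h_i·A) = 1/(16.3×16.3) = 0.003764 K/W
R_cast iron = L/(kA) = 0.0052/(51.7×16.3) = 6.171×10^-6 K/W
R_expanded polystyrene = L/(kA) = 0.16/(0.0378×16.3) = 0.2597 K/W
R_outer film = 1/(h_o·A) = 1/(17×16.3) = 0.003609 K/W
R_total = 0.2671 K/W
Q = ΔT / R_total = 44 / 0.2671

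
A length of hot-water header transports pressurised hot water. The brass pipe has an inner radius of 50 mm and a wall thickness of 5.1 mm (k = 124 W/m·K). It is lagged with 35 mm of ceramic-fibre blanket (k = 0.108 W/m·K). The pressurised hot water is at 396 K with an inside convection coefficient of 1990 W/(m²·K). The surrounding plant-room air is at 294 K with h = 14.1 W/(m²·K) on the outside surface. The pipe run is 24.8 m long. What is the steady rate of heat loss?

Q ≈ 2970 W

For a radial system each layer contributes R = ln(r_out/r_in)/(2πkL); films add R = 1/(hA).
R_inner film = 1/(h_i·2πr₁L) = 1/(1990×2π×0.05×24.8) = 6.45×10^-5 K/W
R_brass pipe wall = ln(55.1/50)/(2π×124×24.8) = 5.027×10^-6 K/W
R_ceramic-fibre blanket = ln(90.1/55.1)/(2π×0.108×24.8) = 0.02922 K/W
R_outer film = 1/(h_o·2πr_oL) = 1/(14.1×2π×0.0901×24.8) = 0.005052 K/W
R_total = 0.03434 K/W
Q = ΔT/R_total = 102/0.03434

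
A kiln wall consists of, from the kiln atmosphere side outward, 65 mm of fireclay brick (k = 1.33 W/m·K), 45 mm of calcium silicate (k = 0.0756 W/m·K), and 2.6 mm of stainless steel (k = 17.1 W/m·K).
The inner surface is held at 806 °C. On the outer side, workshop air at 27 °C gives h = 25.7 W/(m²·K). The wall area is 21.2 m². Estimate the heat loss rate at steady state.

Q ≈ 24200 W

Using the resistance-network approach (series):
R_fireclay brick = L/(kA) = 0.065/(1.33×21.2) = 0.002305 K/W
R_calcium silicate = L/(kA) = 0.045/(0.0756×21.2) = 0.02808 K/W
R_stainless steel = L/(kA) = 0.0026/(17.1×21.2) = 7.172×10^-6 K/W
R_outer film = 1/(h_o·A) = 1/(25.7×21.2) = 0.001835 K/W
R_total = 0.03223 K/W
Q = ΔT / R_total = 779 / 0.03223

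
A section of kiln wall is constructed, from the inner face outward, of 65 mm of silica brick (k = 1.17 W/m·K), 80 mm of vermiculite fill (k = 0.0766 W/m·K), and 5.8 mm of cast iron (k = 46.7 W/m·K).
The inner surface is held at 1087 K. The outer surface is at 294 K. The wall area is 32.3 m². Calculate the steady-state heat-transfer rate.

Q ≈ 23300 W

Treating each layer as a thermal resistance in series:
R_silica brick = L/(kA) = 0.065/(1.17×32.3) = 0.00172 K/W
R_vermiculite fill = L/(kA) = 0.08/(0.0766×32.3) = 0.03233 K/W
R_cast iron = L/(kA) = 0.0058/(46.7×32.3) = 3.845×10^-6 K/W
R_total = 0.03406 K/W
Q = ΔT / R_total = 793 / 0.03406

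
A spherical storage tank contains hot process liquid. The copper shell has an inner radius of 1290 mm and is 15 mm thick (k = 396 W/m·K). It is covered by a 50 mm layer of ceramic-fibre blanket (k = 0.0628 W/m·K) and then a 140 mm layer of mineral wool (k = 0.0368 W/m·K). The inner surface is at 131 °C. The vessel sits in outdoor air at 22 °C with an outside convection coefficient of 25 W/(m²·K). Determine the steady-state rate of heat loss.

Radial (spherical) resistances in series:
R_copper shell = (1/1.29 − 1/1.305)/(4π×396) = 1.791×10^-6 K/W
R_ceramic-fibre blanket = (1/1.305 − 1/1.355)/(4π×0.0628) = 0.03583 K/W
R_mineral wool = (1/1.355 − 1/1.495)/(4π×0.0368) = 0.1494 K/W
R_outer film = 1/(h·4πr_o²) = 1/(25×4π×1.495²) = 0.001424 K/W
R_total = 0.1867 K/W
Q = ΔT/R_total = 109/0.1867

Q ≈ 584 W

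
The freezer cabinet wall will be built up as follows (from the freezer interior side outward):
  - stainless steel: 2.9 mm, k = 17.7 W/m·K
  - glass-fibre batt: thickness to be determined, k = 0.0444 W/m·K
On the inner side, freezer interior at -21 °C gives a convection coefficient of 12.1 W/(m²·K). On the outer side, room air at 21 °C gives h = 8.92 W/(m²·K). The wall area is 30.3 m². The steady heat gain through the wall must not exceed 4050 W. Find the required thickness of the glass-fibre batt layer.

Treating each layer as a thermal resistance in series:
R_inner film = 1/(h_i·A) = 1/(12.1×30.3) = 0.002728 K/W
R_stainless steel = L/(kA) = 0.0029/(17.7×30.3) = 5.407×10^-6 K/W
R_outer film = 1/(h_o·A) = 1/(8.92×30.3) = 0.0037 K/W
Sum of the known resistances R_other = 0.006433 K/W
Required total resistance R_tot = ΔT/Q_allow = 42/4050 = 0.01037 K/W
R_glass-fibre batt = R_tot − R_other = 0.003937 K/W
L = R·k·A = 0.003937×0.0444×30.3

L ≈ 5.3 mm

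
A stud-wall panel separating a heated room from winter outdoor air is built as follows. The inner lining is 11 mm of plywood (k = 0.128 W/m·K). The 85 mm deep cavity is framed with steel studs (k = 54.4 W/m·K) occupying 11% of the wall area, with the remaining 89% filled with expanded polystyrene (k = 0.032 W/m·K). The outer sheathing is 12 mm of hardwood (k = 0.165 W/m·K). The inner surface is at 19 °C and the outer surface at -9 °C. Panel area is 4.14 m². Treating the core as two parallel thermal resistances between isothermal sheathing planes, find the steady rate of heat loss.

Sheathing layers in series; stud and cavity paths in parallel between them.
R_inner = 0.011/(0.128×4.14) = 0.02076 K/W
R_stud  = 0.085/(54.4×0.11×4.14) = 0.003431 K/W
R_cav   = 0.085/(0.032×0.89×4.14) = 0.7209 K/W
1/R_core = 1/R_stud + 1/R_cav → R_core = 0.003415 K/W
R_outer = 0.012/(0.165×4.14) = 0.01757 K/W
R_total = 0.04174 K/W
Q = ΔT/R_total = 28/0.04174

Q ≈ 671 W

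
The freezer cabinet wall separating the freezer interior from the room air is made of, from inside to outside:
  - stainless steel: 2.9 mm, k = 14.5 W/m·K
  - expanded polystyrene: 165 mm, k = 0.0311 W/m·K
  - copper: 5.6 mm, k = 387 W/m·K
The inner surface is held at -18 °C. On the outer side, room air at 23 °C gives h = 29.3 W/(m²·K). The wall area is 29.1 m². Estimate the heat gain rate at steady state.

Series thermal resistances:
R_stainless steel = L/(kA) = 0.0029/(14.5×29.1) = 6.873×10^-6 K/W
R_expanded polystyrene = L/(kA) = 0.165/(0.0311×29.1) = 0.1823 K/W
R_copper = L/(kA) = 0.0056/(387×29.1) = 4.973×10^-7 K/W
R_outer film = 1/(h_o·A) = 1/(29.3×29.1) = 0.001173 K/W
R_total = 0.1835 K/W
Q = ΔT / R_total = 41 / 0.1835

Q ≈ 223 W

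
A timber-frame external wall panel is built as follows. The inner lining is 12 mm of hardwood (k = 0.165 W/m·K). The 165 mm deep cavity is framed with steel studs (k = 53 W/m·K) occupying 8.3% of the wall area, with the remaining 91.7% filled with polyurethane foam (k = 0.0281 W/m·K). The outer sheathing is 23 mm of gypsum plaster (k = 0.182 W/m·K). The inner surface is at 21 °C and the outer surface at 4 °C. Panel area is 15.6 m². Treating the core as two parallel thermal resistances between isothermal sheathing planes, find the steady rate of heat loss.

Sheathing layers in series; stud and cavity paths in parallel between them.
R_inner = 0.012/(0.165×15.6) = 0.004662 K/W
R_stud  = 0.165/(53×0.083×15.6) = 0.002404 K/W
R_cav   = 0.165/(0.0281×0.917×15.6) = 0.4105 K/W
1/R_core = 1/R_stud + 1/R_cav → R_core = 0.00239 K/W
R_outer = 0.023/(0.182×15.6) = 0.008101 K/W
R_total = 0.01515 K/W
Q = ΔT/R_total = 17/0.01515

Q ≈ 1120 W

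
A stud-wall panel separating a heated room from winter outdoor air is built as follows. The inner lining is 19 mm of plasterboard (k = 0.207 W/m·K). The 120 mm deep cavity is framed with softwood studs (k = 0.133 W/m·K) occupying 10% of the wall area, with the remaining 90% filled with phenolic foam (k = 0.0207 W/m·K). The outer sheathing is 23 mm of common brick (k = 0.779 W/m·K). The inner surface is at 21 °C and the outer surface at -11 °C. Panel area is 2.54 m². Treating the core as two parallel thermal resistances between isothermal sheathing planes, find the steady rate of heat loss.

Sheathing layers in series; stud and cavity paths in parallel between them.
R_inner = 0.019/(0.207×2.54) = 0.03614 K/W
R_stud  = 0.12/(0.133×0.1×2.54) = 3.552 K/W
R_cav   = 0.12/(0.0207×0.9×2.54) = 2.536 K/W
1/R_core = 1/R_stud + 1/R_cav → R_core = 1.48 K/W
R_outer = 0.023/(0.779×2.54) = 0.01162 K/W
R_total = 1.527 K/W
Q = ΔT/R_total = 32/1.527

Q ≈ 21 W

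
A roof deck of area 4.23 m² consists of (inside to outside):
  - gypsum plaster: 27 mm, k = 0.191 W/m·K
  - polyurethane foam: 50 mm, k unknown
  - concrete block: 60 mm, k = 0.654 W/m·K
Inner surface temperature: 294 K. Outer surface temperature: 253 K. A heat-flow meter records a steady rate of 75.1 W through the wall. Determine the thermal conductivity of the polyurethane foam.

k ≈ 0.0241 W/(m·K)

Model the wall as resistances in series:
R_gypsum plaster = L/(kA) = 0.027/(0.191×4.23) = 0.03342 K/W
R_concrete block = L/(kA) = 0.06/(0.654×4.23) = 0.02169 K/W
Sum of known resistances R_other = 0.05511 K/W
Total R = ΔT/Q = 41/75.1 = 0.5459 K/W
R_polyurethane foam = R_total − R_other = 0.4908 K/W
k = L/(R·A) = 0.05/(0.4908×4.23)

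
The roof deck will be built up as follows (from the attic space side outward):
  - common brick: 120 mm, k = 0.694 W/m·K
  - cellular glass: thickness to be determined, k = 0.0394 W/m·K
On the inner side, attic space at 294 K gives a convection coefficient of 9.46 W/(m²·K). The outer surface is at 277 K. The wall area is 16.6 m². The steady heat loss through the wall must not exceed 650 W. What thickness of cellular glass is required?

L ≈ 6.13 mm

Model the wall as resistances in series:
R_inner film = 1/(h_i·A) = 1/(9.46×16.6) = 0.006368 K/W
R_common brick = L/(kA) = 0.12/(0.694×16.6) = 0.01042 K/W
Sum of the known resistances R_other = 0.01678 K/W
Required total resistance R_tot = ΔT/Q_allow = 17/650 = 0.02615 K/W
R_cellular glass = R_tot − R_other = 0.00937 K/W
L = R·k·A = 0.00937×0.0394×16.6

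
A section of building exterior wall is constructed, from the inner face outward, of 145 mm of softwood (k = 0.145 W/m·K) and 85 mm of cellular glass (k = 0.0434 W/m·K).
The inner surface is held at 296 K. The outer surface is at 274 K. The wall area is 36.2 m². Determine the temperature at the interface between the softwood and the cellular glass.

T ≈ 289 K

Model the wall as resistances in series:
R_softwood = L/(kA) = 0.145/(0.145×36.2) = 0.02762 K/W
R_cellular glass = L/(kA) = 0.085/(0.0434×36.2) = 0.0541 K/W
R_total = 0.08173 K/W;  Q = ΔT/R_total = 22/0.08173 = 269.2 W
T_interface = T_inner − Q·ΣR(inner→interface) = 296 − 269×0.02762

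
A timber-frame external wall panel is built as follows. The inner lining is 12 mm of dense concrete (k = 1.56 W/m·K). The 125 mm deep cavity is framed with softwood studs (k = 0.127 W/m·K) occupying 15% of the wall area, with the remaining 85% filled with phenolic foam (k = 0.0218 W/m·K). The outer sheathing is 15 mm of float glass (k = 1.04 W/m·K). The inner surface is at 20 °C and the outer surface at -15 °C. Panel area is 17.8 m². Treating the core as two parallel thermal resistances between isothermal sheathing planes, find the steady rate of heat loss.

Sheathing layers in series; stud and cavity paths in parallel between them.
R_inner = 0.012/(1.56×17.8) = 4.322×10^-4 K/W
R_stud  = 0.125/(0.127×0.15×17.8) = 0.3686 K/W
R_cav   = 0.125/(0.0218×0.85×17.8) = 0.379 K/W
1/R_core = 1/R_stud + 1/R_cav → R_core = 0.1869 K/W
R_outer = 0.015/(1.04×17.8) = 8.103×10^-4 K/W
R_total = 0.1881 K/W
Q = ΔT/R_total = 35/0.1881

Q ≈ 186 W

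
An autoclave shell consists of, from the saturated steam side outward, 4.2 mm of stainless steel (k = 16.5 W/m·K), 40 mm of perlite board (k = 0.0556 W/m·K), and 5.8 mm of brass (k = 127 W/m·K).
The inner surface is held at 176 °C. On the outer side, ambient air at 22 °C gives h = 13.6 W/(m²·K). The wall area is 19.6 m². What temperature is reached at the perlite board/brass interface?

T ≈ 36.3 °C

Model the wall as resistances in series:
R_stainless steel = L/(kA) = 0.0042/(16.5×19.6) = 1.299×10^-5 K/W
R_perlite board = L/(kA) = 0.04/(0.0556×19.6) = 0.03671 K/W
R_brass = L/(kA) = 0.0058/(127×19.6) = 2.33×10^-6 K/W
R_outer film = 1/(h_o·A) = 1/(13.6×19.6) = 0.003752 K/W
R_total = 0.04047 K/W;  Q = ΔT/R_total = 154/0.04047 = 3805 W
T_interface = T_inner − Q·ΣR(inner→interface) = 176 − 3810×0.03672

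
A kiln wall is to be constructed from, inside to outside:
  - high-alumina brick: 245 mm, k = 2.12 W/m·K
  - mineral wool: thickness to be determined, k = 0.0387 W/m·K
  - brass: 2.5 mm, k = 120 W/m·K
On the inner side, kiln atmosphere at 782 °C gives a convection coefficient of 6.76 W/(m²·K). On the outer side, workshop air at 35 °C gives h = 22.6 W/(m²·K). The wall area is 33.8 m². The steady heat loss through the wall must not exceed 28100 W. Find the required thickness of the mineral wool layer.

L ≈ 22.9 mm

Treating each layer as a thermal resistance in series:
R_inner film = 1/(h_i·A) = 1/(6.76×33.8) = 0.004377 K/W
R_high-alumina brick = L/(kA) = 0.245/(2.12×33.8) = 0.003419 K/W
R_brass = L/(kA) = 0.0025/(120×33.8) = 6.164×10^-7 K/W
R_outer film = 1/(h_o·A) = 1/(22.6×33.8) = 0.001309 K/W
Sum of the known resistances R_other = 0.009105 K/W
Required total resistance R_tot = ΔT/Q_allow = 747/28100 = 0.02658 K/W
R_mineral wool = R_tot − R_other = 0.01748 K/W
L = R·k·A = 0.01748×0.0387×33.8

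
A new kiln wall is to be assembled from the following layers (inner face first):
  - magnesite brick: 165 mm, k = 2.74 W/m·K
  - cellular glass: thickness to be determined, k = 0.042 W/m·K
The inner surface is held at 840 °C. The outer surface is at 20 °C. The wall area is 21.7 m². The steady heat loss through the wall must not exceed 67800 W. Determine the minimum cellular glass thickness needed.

Model the wall as resistances in series:
R_magnesite brick = L/(kA) = 0.165/(2.74×21.7) = 0.002775 K/W
Sum of the known resistances R_other = 0.002775 K/W
Required total resistance R_tot = ΔT/Q_allow = 820/67800 = 0.01209 K/W
R_cellular glass = R_tot − R_other = 0.009319 K/W
L = R·k·A = 0.009319×0.042×21.7

L ≈ 8.49 mm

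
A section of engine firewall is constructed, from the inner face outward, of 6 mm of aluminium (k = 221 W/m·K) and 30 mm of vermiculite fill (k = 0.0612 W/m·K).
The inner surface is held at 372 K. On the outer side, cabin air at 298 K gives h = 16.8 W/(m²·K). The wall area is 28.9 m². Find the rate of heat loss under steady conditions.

Q ≈ 3890 W

Thermal resistances in series:
R_aluminium = L/(kA) = 0.006/(221×28.9) = 9.394×10^-7 K/W
R_vermiculite fill = L/(kA) = 0.03/(0.0612×28.9) = 0.01696 K/W
R_outer film = 1/(h_o·A) = 1/(16.8×28.9) = 0.00206 K/W
R_total = 0.01902 K/W
Q = ΔT / R_total = 74 / 0.01902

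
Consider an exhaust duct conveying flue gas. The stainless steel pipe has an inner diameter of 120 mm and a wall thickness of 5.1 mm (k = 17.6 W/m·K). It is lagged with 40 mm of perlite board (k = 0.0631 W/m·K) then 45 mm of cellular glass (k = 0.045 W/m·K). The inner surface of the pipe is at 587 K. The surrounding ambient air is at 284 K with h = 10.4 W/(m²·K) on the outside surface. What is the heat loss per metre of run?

For a radial system each layer contributes R = ln(r_out/r_in)/(2πkL); films add R = 1/(hA).
R_stainless steel pipe wall = ln(65.1/60)/(2π×17.6×1) = 7.377×10^-4 K/W
R_perlite board = ln(105.1/65.1)/(2π×0.0631×1) = 1.208 K/W
R_cellular glass = ln(150.1/105.1)/(2π×0.045×1) = 1.26 K/W
R_outer film = 1/(h_o·2πr_oL) = 1/(10.4×2π×0.1501×1) = 0.102 K/W
R_total = 2.571 K/W
Q = ΔT/R_total = 303/2.571

q′ ≈ 118 W/m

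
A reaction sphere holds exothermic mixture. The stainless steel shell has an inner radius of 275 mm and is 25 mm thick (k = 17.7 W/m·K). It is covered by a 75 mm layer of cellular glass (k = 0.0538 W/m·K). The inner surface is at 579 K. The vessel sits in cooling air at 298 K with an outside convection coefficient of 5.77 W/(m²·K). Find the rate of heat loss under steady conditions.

Spherical conduction: R = (1/r_in − 1/r_out)/(4πk) per layer; series-sum.
R_stainless steel shell = (1/0.275 − 1/0.3)/(4π×17.7) = 0.001362 K/W
R_cellular glass = (1/0.3 − 1/0.375)/(4π×0.0538) = 0.9861 K/W
R_outer film = 1/(h·4πr_o²) = 1/(5.77×4π×0.375²) = 0.09807 K/W
R_total = 1.086 K/W
Q = ΔT/R_total = 281/1.086

Q ≈ 259 W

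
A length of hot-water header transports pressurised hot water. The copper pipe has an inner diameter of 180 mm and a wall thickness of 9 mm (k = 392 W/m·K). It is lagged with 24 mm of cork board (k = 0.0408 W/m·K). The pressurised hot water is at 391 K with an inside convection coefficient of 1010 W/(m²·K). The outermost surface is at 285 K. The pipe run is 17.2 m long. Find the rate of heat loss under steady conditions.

Cylindrical conduction, so R = ln(r₂/r₁)/(2πkL) per layer, in series:
R_inner film = 1/(h_i·2πr₁L) = 1/(1010×2π×0.09×17.2) = 1.018×10^-4 K/W
R_copper pipe wall = ln(99/90)/(2π×392×17.2) = 2.25×10^-6 K/W
R_cork board = ln(123/99)/(2π×0.0408×17.2) = 0.04923 K/W
R_total = 0.04933 K/W
Q = ΔT/R_total = 106/0.04933

Q ≈ 2150 W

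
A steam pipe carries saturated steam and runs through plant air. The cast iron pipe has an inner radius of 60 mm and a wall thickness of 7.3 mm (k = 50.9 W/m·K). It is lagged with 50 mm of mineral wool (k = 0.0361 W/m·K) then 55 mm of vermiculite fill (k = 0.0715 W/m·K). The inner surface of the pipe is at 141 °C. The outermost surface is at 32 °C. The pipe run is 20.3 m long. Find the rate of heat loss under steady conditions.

For a radial system each layer contributes R = ln(r_out/r_in)/(2πkL); films add R = 1/(hA).
R_cast iron pipe wall = ln(67.3/60)/(2π×50.9×20.3) = 1.769×10^-5 K/W
R_mineral wool = ln(117.3/67.3)/(2π×0.0361×20.3) = 0.1207 K/W
R_vermiculite fill = ln(172.3/117.3)/(2π×0.0715×20.3) = 0.04216 K/W
R_total = 0.1628 K/W
Q = ΔT/R_total = 109/0.1628

Q ≈ 669 W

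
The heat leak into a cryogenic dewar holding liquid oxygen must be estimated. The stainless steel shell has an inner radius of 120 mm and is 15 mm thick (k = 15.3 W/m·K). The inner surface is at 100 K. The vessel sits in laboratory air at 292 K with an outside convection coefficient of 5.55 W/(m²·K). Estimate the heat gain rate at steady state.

For a spherical shell R = (1/r₁ − 1/r₂)/(4πk); film R = 1/(h·4πr²). In series:
R_stainless steel shell = (1/0.12 − 1/0.135)/(4π×15.3) = 0.004816 K/W
R_outer film = 1/(h·4πr_o²) = 1/(5.55×4π×0.135²) = 0.7867 K/W
R_total = 0.7916 K/W
Q = ΔT/R_total = 192/0.7916

Q ≈ 243 W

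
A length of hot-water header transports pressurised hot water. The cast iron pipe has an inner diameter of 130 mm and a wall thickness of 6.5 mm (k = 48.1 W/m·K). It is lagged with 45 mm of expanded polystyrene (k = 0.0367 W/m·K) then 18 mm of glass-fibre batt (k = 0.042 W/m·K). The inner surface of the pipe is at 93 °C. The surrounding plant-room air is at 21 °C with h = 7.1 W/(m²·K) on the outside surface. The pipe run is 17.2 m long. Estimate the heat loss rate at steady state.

Q ≈ 438 W

Cylindrical conduction, so R = ln(r₂/r₁)/(2πkL) per layer, in series:
R_cast iron pipe wall = ln(71.5/65)/(2π×48.1×17.2) = 1.834×10^-5 K/W
R_expanded polystyrene = ln(116.5/71.5)/(2π×0.0367×17.2) = 0.1231 K/W
R_glass-fibre batt = ln(134.5/116.5)/(2π×0.042×17.2) = 0.03165 K/W
R_outer film = 1/(h_o·2πr_oL) = 1/(7.1×2π×0.1345×17.2) = 0.00969 K/W
R_total = 0.1644 K/W
Q = ΔT/R_total = 72/0.1644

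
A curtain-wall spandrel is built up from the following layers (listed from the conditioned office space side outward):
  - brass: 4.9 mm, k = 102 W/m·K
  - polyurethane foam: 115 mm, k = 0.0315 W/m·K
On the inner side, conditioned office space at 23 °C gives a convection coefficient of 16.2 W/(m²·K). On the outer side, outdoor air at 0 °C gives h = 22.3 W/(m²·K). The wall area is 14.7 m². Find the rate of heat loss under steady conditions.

Using the resistance-network approach (series):
R_inner film = 1/(h_i·A) = 1/(16.2×14.7) = 0.004199 K/W
R_brass = L/(kA) = 0.0049/(102×14.7) = 3.268×10^-6 K/W
R_polyurethane foam = L/(kA) = 0.115/(0.0315×14.7) = 0.2484 K/W
R_outer film = 1/(h_o·A) = 1/(22.3×14.7) = 0.003051 K/W
R_total = 0.2556 K/W
Q = ΔT / R_total = 23 / 0.2556

Q ≈ 90 W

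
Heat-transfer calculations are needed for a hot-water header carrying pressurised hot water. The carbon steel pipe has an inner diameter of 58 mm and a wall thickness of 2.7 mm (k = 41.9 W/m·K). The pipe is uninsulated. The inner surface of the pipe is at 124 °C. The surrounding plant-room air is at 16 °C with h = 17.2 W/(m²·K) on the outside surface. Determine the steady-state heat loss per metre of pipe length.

Treating each annulus and film as a series resistance:
R_carbon steel pipe wall = ln(31.7/29)/(2π×41.9×1) = 3.381×10^-4 K/W
R_outer film = 1/(h_o·2πr_oL) = 1/(17.2×2π×0.0317×1) = 0.2919 K/W
R_total = 0.2922 K/W
Q = ΔT/R_total = 108/0.2922

q′ ≈ 370 W/m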